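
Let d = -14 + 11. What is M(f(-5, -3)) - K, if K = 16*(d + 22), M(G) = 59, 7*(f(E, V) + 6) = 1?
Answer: -245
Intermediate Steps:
d = -3
f(E, V) = -41/7 (f(E, V) = -6 + (1/7)*1 = -6 + 1/7 = -41/7)
K = 304 (K = 16*(-3 + 22) = 16*19 = 304)
M(f(-5, -3)) - K = 59 - 1*304 = 59 - 304 = -245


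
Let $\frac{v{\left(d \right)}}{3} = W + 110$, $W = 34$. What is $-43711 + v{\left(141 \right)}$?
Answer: $-43279$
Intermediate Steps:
$v{\left(d \right)} = 432$ ($v{\left(d \right)} = 3 \left(34 + 110\right) = 3 \cdot 144 = 432$)
$-43711 + v{\left(141 \right)} = -43711 + 432 = -43279$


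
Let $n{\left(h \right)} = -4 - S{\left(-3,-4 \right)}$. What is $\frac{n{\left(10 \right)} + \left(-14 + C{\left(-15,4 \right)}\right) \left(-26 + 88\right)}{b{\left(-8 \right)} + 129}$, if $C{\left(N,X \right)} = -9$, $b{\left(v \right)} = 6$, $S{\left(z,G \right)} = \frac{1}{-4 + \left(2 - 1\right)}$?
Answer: $- \frac{4289}{405} \approx -10.59$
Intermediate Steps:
$S{\left(z,G \right)} = - \frac{1}{3}$ ($S{\left(z,G \right)} = \frac{1}{-4 + \left(2 - 1\right)} = \frac{1}{-4 + 1} = \frac{1}{-3} = - \frac{1}{3}$)
$n{\left(h \right)} = - \frac{11}{3}$ ($n{\left(h \right)} = -4 - - \frac{1}{3} = -4 + \frac{1}{3} = - \frac{11}{3}$)
$\frac{n{\left(10 \right)} + \left(-14 + C{\left(-15,4 \right)}\right) \left(-26 + 88\right)}{b{\left(-8 \right)} + 129} = \frac{- \frac{11}{3} + \left(-14 - 9\right) \left(-26 + 88\right)}{6 + 129} = \frac{- \frac{11}{3} - 1426}{135} = \left(- \frac{11}{3} - 1426\right) \frac{1}{135} = \left(- \frac{4289}{3}\right) \frac{1}{135} = - \frac{4289}{405}$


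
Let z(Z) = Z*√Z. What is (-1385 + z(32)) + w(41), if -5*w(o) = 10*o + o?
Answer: -7376/5 + 128*√2 ≈ -1294.2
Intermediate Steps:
z(Z) = Z^(3/2)
w(o) = -11*o/5 (w(o) = -(10*o + o)/5 = -11*o/5)
(-1385 + z(32)) + w(41) = (-1385 + 32^(3/2)) - 11/5*41 = (-1385 + 128*√2) - 451/5 = -7376/5 + 128*√2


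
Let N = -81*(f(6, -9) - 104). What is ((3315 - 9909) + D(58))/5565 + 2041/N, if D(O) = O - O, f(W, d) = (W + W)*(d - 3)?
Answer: -5766767/5323320 ≈ -1.0833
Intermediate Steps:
f(W, d) = 2*W*(-3 + d) (f(W, d) = (2*W)*(-3 + d) = 2*W*(-3 + d))
D(O) = 0
N = 20088 (N = -81*(2*6*(-3 - 9) - 104) = -81*(2*6*(-12) - 104) = -81*(-144 - 104) = -81*(-248) = 20088)
((3315 - 9909) + D(58))/5565 + 2041/N = ((3315 - 9909) + 0)/5565 + 2041/20088 = (-6594 + 0)*(1/5565) + 2041*(1/20088) = -6594*1/5565 + 2041/20088 = -314/265 + 2041/20088 = -5766767/5323320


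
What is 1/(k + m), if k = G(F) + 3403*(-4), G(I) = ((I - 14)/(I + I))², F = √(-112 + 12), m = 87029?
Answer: 183541900/13475051623469 - 1750*I/13475051623469 ≈ 1.3621e-5 - 1.2987e-10*I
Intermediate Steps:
F = 10*I (F = √(-100) = 10*I ≈ 10.0*I)
G(I) = (-14 + I)²/(4*I²) (G(I) = ((-14 + I)/((2*I)))² = ((-14 + I)*(1/(2*I)))² = ((-14 + I)/(2*I))² = (-14 + I)²/(4*I²))
k = -13612 - (-14 + 10*I)²/400 (k = (-14 + 10*I)²/(4*(10*I)²) + 3403*(-4) = (¼)*(-1/100)*(-14 + 10*I)² - 13612 = -(-14 + 10*I)²/400 - 13612 = -13612 - (-14 + 10*I)²/400 ≈ -13612.0 + 0.7*I)
1/(k + m) = 1/((-340306/25 + 7*I/10) + 87029) = 1/(1835419/25 + 7*I/10) = 2500*(1835419/25 - 7*I/10)/13475051623469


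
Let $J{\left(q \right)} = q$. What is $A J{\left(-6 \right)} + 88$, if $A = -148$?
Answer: $976$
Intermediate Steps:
$A J{\left(-6 \right)} + 88 = \left(-148\right) \left(-6\right) + 88 = 888 + 88 = 976$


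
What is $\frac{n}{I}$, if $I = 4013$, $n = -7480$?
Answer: $- \frac{7480}{4013} \approx -1.8639$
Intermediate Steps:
$\frac{n}{I} = - \frac{7480}{4013}$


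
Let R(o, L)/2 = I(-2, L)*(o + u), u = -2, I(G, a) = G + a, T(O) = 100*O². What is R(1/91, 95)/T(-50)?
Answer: -16833/11375000 ≈ -0.0014798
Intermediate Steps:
R(o, L) = 2*(-2 + L)*(-2 + o) (R(o, L) = 2*((-2 + L)*(o - 2)) = 2*((-2 + L)*(-2 + o)) = 2*(-2 + L)*(-2 + o))
R(1/91, 95)/T(-50) = (2*(-2 + 95)*(-2 + 1/91))/((100*(-50)²)) = (2*93*(-2 + 1/91))/((100*2500)) = (2*93*(-181/91))/250000 = -33666/91*1/250000 = -16833/11375000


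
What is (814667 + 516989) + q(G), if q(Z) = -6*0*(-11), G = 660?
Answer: 1331656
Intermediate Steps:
q(Z) = 0 (q(Z) = 0*(-11) = 0)
(814667 + 516989) + q(G) = (814667 + 516989) + 0 = 1331656 + 0 = 1331656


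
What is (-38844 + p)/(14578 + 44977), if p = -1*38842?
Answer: -77686/59555 ≈ -1.3044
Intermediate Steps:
p = -38842
(-38844 + p)/(14578 + 44977) = (-38844 - 38842)/(14578 + 44977) = -77686/59555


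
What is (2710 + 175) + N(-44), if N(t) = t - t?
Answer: 2885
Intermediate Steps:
N(t) = 0
(2710 + 175) + N(-44) = (2710 + 175) + 0 = 2885 + 0 = 2885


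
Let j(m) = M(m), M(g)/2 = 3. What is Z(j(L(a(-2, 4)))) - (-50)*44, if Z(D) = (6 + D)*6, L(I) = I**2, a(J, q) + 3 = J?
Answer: 2272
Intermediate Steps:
M(g) = 6 (M(g) = 2*3 = 6)
a(J, q) = -3 + J
j(m) = 6
Z(D) = 36 + 6*D
Z(j(L(a(-2, 4)))) - (-50)*44 = (36 + 6*6) - (-50)*44 = (36 + 36) - 1*(-2200) = 72 + 2200 = 2272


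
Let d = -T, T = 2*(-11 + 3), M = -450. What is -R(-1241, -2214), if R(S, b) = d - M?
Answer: -466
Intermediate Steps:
T = -16 (T = 2*(-8) = -16)
d = 16 (d = -1*(-16) = 16)
R(S, b) = 466 (R(S, b) = 16 - 1*(-450) = 16 + 450 = 466)
-R(-1241, -2214) = -1*466 = -466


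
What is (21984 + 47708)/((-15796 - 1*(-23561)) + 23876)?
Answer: 69692/31641 ≈ 2.2026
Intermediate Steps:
(21984 + 47708)/((-15796 - 1*(-23561)) + 23876) = 69692/((-15796 + 23561) + 23876) = 69692/(7765 + 23876) = 69692/31641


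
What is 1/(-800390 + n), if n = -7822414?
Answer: -1/8622804 ≈ -1.1597e-7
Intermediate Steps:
1/(-800390 + n) = 1/(-800390 - 7822414) = 1/(-8622804) = -1/8622804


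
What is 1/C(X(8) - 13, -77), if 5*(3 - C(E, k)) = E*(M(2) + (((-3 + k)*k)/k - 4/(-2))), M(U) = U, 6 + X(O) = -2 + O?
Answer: -5/973 ≈ -0.0051387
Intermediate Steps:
X(O) = -8 + O (X(O) = -6 + (-2 + O) = -8 + O)
C(E, k) = 3 - E*(1 + k)/5 (C(E, k) = 3 - E*(2 + (((-3 + k)*k)/k - 4/(-2)))/5 = 3 - E*(2 + ((k*(-3 + k))/k - 4*(-½)))/5 = 3 - E*(2 + ((-3 + k) + 2))/5 = 3 - E*(2 + (-1 + k))/5 = 3 - E*(1 + k)/5)
1/C(X(8) - 13, -77) = 1/(3 - ((-8 + 8) - 13)/5 - ⅕*((-8 + 8) - 13)*(-77)) = 1/(3 - (0 - 13)/5 - ⅕*(0 - 13)*(-77)) = 1/(3 - ⅕*(-13) - ⅕*(-13)*(-77)) = 1/(3 + 13/5 - 1001/5) = 1/(-973/5) = -5/973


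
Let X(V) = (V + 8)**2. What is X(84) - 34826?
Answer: -26362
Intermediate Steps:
X(V) = (8 + V)**2
X(84) - 34826 = (8 + 84)**2 - 34826 = 92**2 - 34826 = 8464 - 34826 = -26362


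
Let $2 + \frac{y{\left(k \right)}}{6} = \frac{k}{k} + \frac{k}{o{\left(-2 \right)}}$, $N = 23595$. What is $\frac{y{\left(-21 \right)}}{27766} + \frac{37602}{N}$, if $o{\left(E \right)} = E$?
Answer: $\frac{348467349}{218379590} \approx 1.5957$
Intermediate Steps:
$y{\left(k \right)} = -6 - 3 k$ ($y{\left(k \right)} = -12 + 6 \left(\frac{k}{k} + \frac{k}{-2}\right) = -12 + 6 \left(1 + k \left(- \frac{1}{2}\right)\right) = -12 + 6 \left(1 - \frac{k}{2}\right) = -12 - \left(-6 + 3 k\right) = -6 - 3 k$)
$\frac{y{\left(-21 \right)}}{27766} + \frac{37602}{N} = \frac{-6 - -63}{27766} + \frac{37602}{23595} = \left(-6 + 63\right) \frac{1}{27766} + 37602 \cdot \frac{1}{23595} = 57 \cdot \frac{1}{27766} + \frac{12534}{7865} = \frac{57}{27766} + \frac{12534}{7865} = \frac{348467349}{218379590}$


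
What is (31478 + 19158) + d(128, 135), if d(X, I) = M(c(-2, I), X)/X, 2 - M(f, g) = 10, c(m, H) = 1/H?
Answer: 810175/16 ≈ 50636.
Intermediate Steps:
M(f, g) = -8 (M(f, g) = 2 - 1*10 = 2 - 10 = -8)
d(X, I) = -8/X
(31478 + 19158) + d(128, 135) = (31478 + 19158) - 8/128 = 50636 - 8*1/128 = 50636 - 1/16 = 810175/16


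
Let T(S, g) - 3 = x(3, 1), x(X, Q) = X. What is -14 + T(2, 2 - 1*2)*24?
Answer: 130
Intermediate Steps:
T(S, g) = 6 (T(S, g) = 3 + 3 = 6)
-14 + T(2, 2 - 1*2)*24 = -14 + 6*24 = -14 + 144 = 130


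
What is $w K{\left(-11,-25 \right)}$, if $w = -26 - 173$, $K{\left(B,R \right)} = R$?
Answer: $4975$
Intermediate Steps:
$w = -199$ ($w = -26 - 173 = -199$)
$w K{\left(-11,-25 \right)} = \left(-199\right) \left(-25\right) = 4975$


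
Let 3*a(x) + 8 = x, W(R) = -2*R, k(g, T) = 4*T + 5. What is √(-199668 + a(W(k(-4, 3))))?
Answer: I*√199682 ≈ 446.86*I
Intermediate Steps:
k(g, T) = 5 + 4*T
a(x) = -8/3 + x/3
√(-199668 + a(W(k(-4, 3)))) = √(-199668 + (-8/3 + (-2*(5 + 4*3))/3)) = √(-199668 + (-8/3 + (-2*(5 + 12))/3)) = √(-199668 + (-8/3 + (-2*17)/3)) = √(-199668 + (-8/3 + (⅓)*(-34))) = √(-199668 + (-8/3 - 34/3)) = √(-199668 - 14) = √(-199682) = I*√199682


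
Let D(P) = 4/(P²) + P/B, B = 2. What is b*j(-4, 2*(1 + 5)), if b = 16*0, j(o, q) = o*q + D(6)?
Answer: 0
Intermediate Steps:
D(P) = P/2 + 4/P² (D(P) = 4/(P²) + P/2 = 4/P² + P*(½) = 4/P² + P/2 = P/2 + 4/P²)
j(o, q) = 28/9 + o*q (j(o, q) = o*q + ((½)*6 + 4/6²) = o*q + (3 + 4*(1/36)) = o*q + (3 + ⅑) = o*q + 28/9 = 28/9 + o*q)
b = 0
b*j(-4, 2*(1 + 5)) = 0*(28/9 - 8*(1 + 5)) = 0*(28/9 - 8*6) = 0*(28/9 - 4*12) = 0*(28/9 - 48) = 0*(-404/9) = 0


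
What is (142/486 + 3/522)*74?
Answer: 155363/7047 ≈ 22.047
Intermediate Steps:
(142/486 + 3/522)*74 = (142*(1/486) + 3*(1/522))*74 = (71/243 + 1/174)*74 = (4199/14094)*74 = 155363/7047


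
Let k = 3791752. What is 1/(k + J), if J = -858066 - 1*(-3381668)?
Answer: 1/6315354 ≈ 1.5834e-7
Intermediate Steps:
J = 2523602 (J = -858066 + 3381668 = 2523602)
1/(k + J) = 1/(3791752 + 2523602) = 1/6315354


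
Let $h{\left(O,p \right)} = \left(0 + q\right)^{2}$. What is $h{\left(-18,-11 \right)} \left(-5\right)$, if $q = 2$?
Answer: $-20$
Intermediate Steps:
$h{\left(O,p \right)} = 4$ ($h{\left(O,p \right)} = \left(0 + 2\right)^{2} = 2^{2} = 4$)
$h{\left(-18,-11 \right)} \left(-5\right) = 4 \left(-5\right) = -20$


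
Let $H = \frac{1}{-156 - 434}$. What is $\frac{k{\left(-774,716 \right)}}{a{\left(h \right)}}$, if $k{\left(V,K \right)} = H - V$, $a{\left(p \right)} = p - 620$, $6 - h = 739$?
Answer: $- \frac{456659}{798270} \approx -0.57206$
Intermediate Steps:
$h = -733$ ($h = 6 - 739 = -733$)
$a{\left(p \right)} = -620 + p$
$H = - \frac{1}{590}$ ($H = \frac{1}{-590} = - \frac{1}{590} \approx -0.0016949$)
$k{\left(V,K \right)} = - \frac{1}{590} - V$
$\frac{k{\left(-774,716 \right)}}{a{\left(h \right)}} = \frac{- \frac{1}{590} - -774}{-620 - 733} = \frac{- \frac{1}{590} + 774}{-1353} = \frac{456659}{590} \left(- \frac{1}{1353}\right) = - \frac{456659}{798270}$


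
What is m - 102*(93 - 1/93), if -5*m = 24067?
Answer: -2216237/155 ≈ -14298.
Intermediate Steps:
m = -24067/5 (m = -⅕*24067 = -24067/5 ≈ -4813.4)
m - 102*(93 - 1/93) = -24067/5 - 102*(93 - 1/93) = -24067/5 - 102*8648/93 = -24067/5 - 294032/31 = -2216237/155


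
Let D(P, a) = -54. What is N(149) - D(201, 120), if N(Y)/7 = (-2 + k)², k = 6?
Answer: 166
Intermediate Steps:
N(Y) = 112 (N(Y) = 7*(-2 + 6)² = 7*4² = 7*16 = 112)
N(149) - D(201, 120) = 112 - 1*(-54) = 112 + 54 = 166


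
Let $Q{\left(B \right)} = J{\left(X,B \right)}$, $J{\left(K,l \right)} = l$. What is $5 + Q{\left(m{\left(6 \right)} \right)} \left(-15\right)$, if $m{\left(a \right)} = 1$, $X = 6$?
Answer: $-10$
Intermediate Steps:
$Q{\left(B \right)} = B$
$5 + Q{\left(m{\left(6 \right)} \right)} \left(-15\right) = 5 + 1 \left(-15\right) = 5 - 15 = -10$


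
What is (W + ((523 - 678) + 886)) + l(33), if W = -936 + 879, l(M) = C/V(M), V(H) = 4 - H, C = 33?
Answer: 19513/29 ≈ 672.86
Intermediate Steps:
l(M) = 33/(4 - M)
W = -57
(W + ((523 - 678) + 886)) + l(33) = (-57 + ((523 - 678) + 886)) - 33/(-4 + 33) = (-57 + (-155 + 886)) - 33/29 = (-57 + 731) - 33*1/29 = 674 - 33/29 = 19513/29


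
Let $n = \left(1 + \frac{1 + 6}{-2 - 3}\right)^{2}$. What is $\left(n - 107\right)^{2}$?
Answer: $\frac{7134241}{625} \approx 11415.0$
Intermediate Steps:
$n = \frac{4}{25}$ ($n = \left(1 + \frac{7}{-5}\right)^{2} = \left(1 + 7 \left(- \frac{1}{5}\right)\right)^{2} = \left(1 - \frac{7}{5}\right)^{2} = \left(- \frac{2}{5}\right)^{2} = \frac{4}{25} \approx 0.16$)
$\left(n - 107\right)^{2} = \left(\frac{4}{25} - 107\right)^{2} = \left(- \frac{2671}{25}\right)^{2} = \frac{7134241}{625}$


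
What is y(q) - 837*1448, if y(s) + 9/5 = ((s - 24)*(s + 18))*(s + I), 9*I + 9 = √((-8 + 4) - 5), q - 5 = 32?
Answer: -5931189/5 + 715*I/3 ≈ -1.1862e+6 + 238.33*I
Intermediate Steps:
q = 37 (q = 5 + 32 = 37)
I = -1 + I/3 (I = -1 + √((-8 + 4) - 5)/9 = -1 + √(-4 - 5)/9 = -1 + √(-9)/9 = -1 + (3*I)/9 = -1 + I/3 ≈ -1.0 + 0.33333*I)
y(s) = -9/5 + (-24 + s)*(18 + s)*(-1 + s + I/3) (y(s) = -9/5 + ((s - 24)*(s + 18))*(s + (-1 + I/3)) = -9/5 + ((-24 + s)*(18 + s))*(-1 + s + I/3) = -9/5 + (-24 + s)*(18 + s)*(-1 + s + I/3))
y(q) - 837*1448 = (2151/5 + 37³ - 144*I - 2*37*(213 + I) + (⅓)*37²*(-21 + I)) - 837*1448 = (2151/5 + 50653 - 144*I + (-15762 - 74*I) + (⅓)*1369*(-21 + I)) - 1211976 = (2151/5 + 50653 - 144*I + (-15762 - 74*I) + (-9583 + 1369*I/3)) - 1211976 = (128691/5 + 715*I/3) - 1211976 = -5931189/5 + 715*I/3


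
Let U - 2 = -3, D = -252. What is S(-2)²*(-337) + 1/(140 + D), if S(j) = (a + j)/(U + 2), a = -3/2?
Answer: -462365/112 ≈ -4128.3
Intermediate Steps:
U = -1 (U = 2 - 3 = -1)
a = -3/2 (a = -3*½ = -3/2 ≈ -1.5000)
S(j) = -3/2 + j (S(j) = (-3/2 + j)/(-1 + 2) = (-3/2 + j)/1 = (-3/2 + j)*1 = -3/2 + j)
S(-2)²*(-337) + 1/(140 + D) = (-3/2 - 2)²*(-337) + 1/(140 - 252) = (-7/2)²*(-337) + 1/(-112) = (49/4)*(-337) - 1/112 = -16513/4 - 1/112 = -462365/112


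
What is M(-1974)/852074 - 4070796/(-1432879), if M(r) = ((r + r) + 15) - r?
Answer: 203871318879/71818761238 ≈ 2.8387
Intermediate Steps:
M(r) = 15 + r (M(r) = (2*r + 15) - r = (15 + 2*r) - r = 15 + r)
M(-1974)/852074 - 4070796/(-1432879) = (15 - 1974)/852074 - 4070796/(-1432879) = -1959*1/852074 - 4070796*(-1/1432879) = -1959/852074 + 4070796/1432879 = 203871318879/71818761238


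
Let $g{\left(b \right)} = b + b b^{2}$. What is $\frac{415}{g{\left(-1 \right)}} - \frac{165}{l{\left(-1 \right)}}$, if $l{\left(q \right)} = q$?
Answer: $- \frac{85}{2} \approx -42.5$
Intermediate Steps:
$g{\left(b \right)} = b + b^{3}$
$\frac{415}{g{\left(-1 \right)}} - \frac{165}{l{\left(-1 \right)}} = \frac{415}{-1 + \left(-1\right)^{3}} - \frac{165}{-1} = \frac{415}{-1 - 1} - -165 = \frac{415}{-2} + 165 = 415 \left(- \frac{1}{2}\right) + 165 = - \frac{415}{2} + 165 = - \frac{85}{2}$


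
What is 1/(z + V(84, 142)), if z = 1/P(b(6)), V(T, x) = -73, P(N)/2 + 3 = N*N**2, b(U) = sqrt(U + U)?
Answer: -501942/36641327 - 48*sqrt(3)/36641327 ≈ -0.013701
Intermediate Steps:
b(U) = sqrt(2)*sqrt(U) (b(U) = sqrt(2*U) = sqrt(2)*sqrt(U))
P(N) = -6 + 2*N**3 (P(N) = -6 + 2*(N*N**2) = -6 + 2*N**3)
z = 1/(-6 + 48*sqrt(3)) (z = 1/(-6 + 2*(sqrt(2)*sqrt(6))**3) = 1/(-6 + 2*(2*sqrt(3))**3) = 1/(-6 + 2*(24*sqrt(3))) = 1/(-6 + 48*sqrt(3)) ≈ 0.012964)
1/(z + V(84, 142)) = 1/((1/1146 + 4*sqrt(3)/573) - 73) = 1/(-83657/1146 + 4*sqrt(3)/573)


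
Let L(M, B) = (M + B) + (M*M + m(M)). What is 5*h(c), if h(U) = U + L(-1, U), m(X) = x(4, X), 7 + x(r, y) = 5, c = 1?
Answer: 0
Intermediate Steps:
x(r, y) = -2 (x(r, y) = -7 + 5 = -2)
m(X) = -2
L(M, B) = -2 + B + M + M² (L(M, B) = (M + B) + (M*M - 2) = (B + M) + (M² - 2) = (B + M) + (-2 + M²) = -2 + B + M + M²)
h(U) = -2 + 2*U (h(U) = U + (-2 + U - 1 + (-1)²) = U + (-2 + U - 1 + 1) = U + (-2 + U) = -2 + 2*U)
5*h(c) = 5*(-2 + 2*1) = 5*(-2 + 2) = 5*0 = 0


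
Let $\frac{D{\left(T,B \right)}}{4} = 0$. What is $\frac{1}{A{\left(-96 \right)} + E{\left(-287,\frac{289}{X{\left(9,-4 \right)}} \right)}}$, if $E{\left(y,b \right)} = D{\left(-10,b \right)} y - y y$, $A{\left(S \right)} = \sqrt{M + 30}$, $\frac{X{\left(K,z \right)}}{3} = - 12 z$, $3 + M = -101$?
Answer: $- \frac{82369}{6784652235} - \frac{i \sqrt{74}}{6784652235} \approx -1.214 \cdot 10^{-5} - 1.2679 \cdot 10^{-9} i$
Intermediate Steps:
$M = -104$ ($M = -3 - 101 = -104$)
$D{\left(T,B \right)} = 0$ ($D{\left(T,B \right)} = 4 \cdot 0 = 0$)
$X{\left(K,z \right)} = - 36 z$ ($X{\left(K,z \right)} = 3 \left(- 12 z\right) = - 36 z$)
$A{\left(S \right)} = i \sqrt{74}$ ($A{\left(S \right)} = \sqrt{-104 + 30} = \sqrt{-74} = i \sqrt{74}$)
$E{\left(y,b \right)} = - y^{2}$ ($E{\left(y,b \right)} = 0 y - y y = 0 - y^{2} = - y^{2}$)
$\frac{1}{A{\left(-96 \right)} + E{\left(-287,\frac{289}{X{\left(9,-4 \right)}} \right)}} = \frac{1}{i \sqrt{74} - \left(-287\right)^{2}} = \frac{1}{i \sqrt{74} - 82369} = \frac{1}{-82369 + i \sqrt{74}}$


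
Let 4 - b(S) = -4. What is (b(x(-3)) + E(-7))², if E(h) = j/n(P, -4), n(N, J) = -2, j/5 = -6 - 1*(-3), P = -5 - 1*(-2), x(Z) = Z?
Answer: 961/4 ≈ 240.25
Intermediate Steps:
b(S) = 8 (b(S) = 4 - 1*(-4) = 4 + 4 = 8)
P = -3 (P = -5 + 2 = -3)
j = -15 (j = 5*(-6 - 1*(-3)) = 5*(-6 + 3) = 5*(-3) = -15)
E(h) = 15/2 (E(h) = -15/(-2) = -15*(-½) = 15/2)
(b(x(-3)) + E(-7))² = (8 + 15/2)² = (31/2)² = 961/4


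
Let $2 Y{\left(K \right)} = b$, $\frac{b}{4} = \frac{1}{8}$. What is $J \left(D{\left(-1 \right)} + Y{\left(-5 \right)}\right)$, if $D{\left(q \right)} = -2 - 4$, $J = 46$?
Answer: $- \frac{529}{2} \approx -264.5$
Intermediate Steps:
$b = \frac{1}{2}$ ($b = \frac{4}{8} = 4 \cdot \frac{1}{8} = \frac{1}{2} \approx 0.5$)
$D{\left(q \right)} = -6$ ($D{\left(q \right)} = -2 - 4 = -6$)
$Y{\left(K \right)} = \frac{1}{4}$ ($Y{\left(K \right)} = \frac{1}{2} \cdot \frac{1}{2} = \frac{1}{4}$)
$J \left(D{\left(-1 \right)} + Y{\left(-5 \right)}\right) = 46 \left(-6 + \frac{1}{4}\right) = 46 \left(- \frac{23}{4}\right) = - \frac{529}{2}$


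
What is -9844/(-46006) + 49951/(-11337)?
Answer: -1093222139/260785011 ≈ -4.1920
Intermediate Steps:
-9844/(-46006) + 49951/(-11337) = -9844*(-1/46006) + 49951*(-1/11337) = 4922/23003 - 49951/11337 = -1093222139/260785011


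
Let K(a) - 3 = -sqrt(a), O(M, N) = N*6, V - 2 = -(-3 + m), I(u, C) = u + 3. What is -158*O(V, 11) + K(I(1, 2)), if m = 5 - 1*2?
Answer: -10427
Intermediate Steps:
m = 3 (m = 5 - 2 = 3)
I(u, C) = 3 + u
V = 2 (V = 2 - (-3 + 3) = 2 - 1*0 = 2 + 0 = 2)
O(M, N) = 6*N
K(a) = 3 - sqrt(a)
-158*O(V, 11) + K(I(1, 2)) = -948*11 + (3 - sqrt(3 + 1)) = -158*66 + (3 - sqrt(4)) = -10428 + (3 - 1*2) = -10428 + (3 - 2) = -10428 + 1 = -10427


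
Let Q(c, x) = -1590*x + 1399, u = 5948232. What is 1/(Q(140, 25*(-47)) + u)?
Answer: 1/7817881 ≈ 1.2791e-7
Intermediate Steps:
Q(c, x) = 1399 - 1590*x
1/(Q(140, 25*(-47)) + u) = 1/((1399 - 39750*(-47)) + 5948232) = 1/((1399 - 1590*(-1175)) + 5948232) = 1/((1399 + 1868250) + 5948232) = 1/(1869649 + 5948232) = 1/7817881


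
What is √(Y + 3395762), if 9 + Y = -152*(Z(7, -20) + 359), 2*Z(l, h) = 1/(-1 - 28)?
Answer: 3*√312215421/29 ≈ 1827.9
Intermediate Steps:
Z(l, h) = -1/58 (Z(l, h) = 1/(2*(-1 - 28)) = (½)/(-29) = (½)*(-1/29) = -1/58)
Y = -1582657/29 (Y = -9 - 152*(-1/58 + 359) = -9 - 152*20821/58 = -9 - 1582396/29 = -1582657/29 ≈ -54574.)
√(Y + 3395762) = √(-1582657/29 + 3395762) = √(96894441/29) = 3*√312215421/29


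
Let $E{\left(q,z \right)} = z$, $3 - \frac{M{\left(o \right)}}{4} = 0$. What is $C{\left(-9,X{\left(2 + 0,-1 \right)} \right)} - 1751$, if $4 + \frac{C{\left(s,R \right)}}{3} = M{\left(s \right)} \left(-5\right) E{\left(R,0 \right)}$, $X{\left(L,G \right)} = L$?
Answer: $-1763$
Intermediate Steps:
$M{\left(o \right)} = 12$ ($M{\left(o \right)} = 12 - 0 = 12 + 0 = 12$)
$C{\left(s,R \right)} = -12$ ($C{\left(s,R \right)} = -12 + 3 \cdot 12 \left(-5\right) 0 = -12 + 3 \left(\left(-60\right) 0\right) = -12 + 3 \cdot 0 = -12 + 0 = -12$)
$C{\left(-9,X{\left(2 + 0,-1 \right)} \right)} - 1751 = -12 - 1751 = -1763$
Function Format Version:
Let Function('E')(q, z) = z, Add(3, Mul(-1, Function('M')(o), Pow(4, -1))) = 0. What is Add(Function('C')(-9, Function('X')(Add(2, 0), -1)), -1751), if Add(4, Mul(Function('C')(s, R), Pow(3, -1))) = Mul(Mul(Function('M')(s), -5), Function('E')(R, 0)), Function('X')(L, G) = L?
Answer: -1763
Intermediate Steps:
Function('M')(o) = 12 (Function('M')(o) = Add(12, Mul(-4, 0)) = Add(12, 0) = 12)
Function('C')(s, R) = -12 (Function('C')(s, R) = Add(-12, Mul(3, Mul(Mul(12, -5), 0))) = Add(-12, Mul(3, Mul(-60, 0))) = Add(-12, Mul(3, 0)) = Add(-12, 0) = -12)
Add(Function('C')(-9, Function('X')(Add(2, 0), -1)), -1751) = Add(-12, -1751) = -1763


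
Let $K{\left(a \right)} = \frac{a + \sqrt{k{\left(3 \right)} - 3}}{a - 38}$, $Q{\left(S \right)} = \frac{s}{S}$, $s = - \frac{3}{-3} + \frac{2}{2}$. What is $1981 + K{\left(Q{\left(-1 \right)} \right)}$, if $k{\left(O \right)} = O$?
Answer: $\frac{39621}{20} \approx 1981.1$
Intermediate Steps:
$s = 2$ ($s = \left(-3\right) \left(- \frac{1}{3}\right) + 2 \cdot \frac{1}{2} = 1 + 1 = 2$)
$Q{\left(S \right)} = \frac{2}{S}$
$K{\left(a \right)} = \frac{a}{-38 + a}$ ($K{\left(a \right)} = \frac{a + \sqrt{3 - 3}}{a - 38} = \frac{a + \sqrt{0}}{-38 + a} = \frac{a + 0}{-38 + a} = \frac{a}{-38 + a}$)
$1981 + K{\left(Q{\left(-1 \right)} \right)} = 1981 + \frac{2 \frac{1}{-1}}{-38 + \frac{2}{-1}} = 1981 + \frac{2 \left(-1\right)}{-38 + 2 \left(-1\right)} = 1981 - \frac{2}{-38 - 2} = 1981 - \frac{2}{-40} = 1981 - - \frac{1}{20} = 1981 + \frac{1}{20} = \frac{39621}{20}$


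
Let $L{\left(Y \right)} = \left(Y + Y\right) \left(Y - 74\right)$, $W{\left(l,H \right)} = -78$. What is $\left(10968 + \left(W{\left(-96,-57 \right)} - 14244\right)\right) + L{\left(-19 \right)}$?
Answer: $180$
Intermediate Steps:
$L{\left(Y \right)} = 2 Y \left(-74 + Y\right)$
$\left(10968 + \left(W{\left(-96,-57 \right)} - 14244\right)\right) + L{\left(-19 \right)} = \left(10968 - 14322\right) + 2 \left(-19\right) \left(-74 - 19\right) = \left(10968 - 14322\right) + 2 \left(-19\right) \left(-93\right) = -3354 + 3534 = 180$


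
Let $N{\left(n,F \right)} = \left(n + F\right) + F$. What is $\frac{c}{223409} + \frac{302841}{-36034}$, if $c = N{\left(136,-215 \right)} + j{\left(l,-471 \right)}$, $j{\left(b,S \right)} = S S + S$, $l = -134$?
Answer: $- \frac{59691152385}{8050319906} \approx -7.4148$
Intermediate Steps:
$j{\left(b,S \right)} = S + S^{2}$ ($j{\left(b,S \right)} = S^{2} + S = S + S^{2}$)
$N{\left(n,F \right)} = n + 2 F$ ($N{\left(n,F \right)} = \left(F + n\right) + F = n + 2 F$)
$c = 221076$ ($c = \left(136 + 2 \left(-215\right)\right) - 471 \left(1 - 471\right) = \left(136 - 430\right) - -221370 = -294 + 221370 = 221076$)
$\frac{c}{223409} + \frac{302841}{-36034} = \frac{221076}{223409} + \frac{302841}{-36034} = 221076 \cdot \frac{1}{223409} + 302841 \left(- \frac{1}{36034}\right) = \frac{221076}{223409} - \frac{302841}{36034} = - \frac{59691152385}{8050319906}$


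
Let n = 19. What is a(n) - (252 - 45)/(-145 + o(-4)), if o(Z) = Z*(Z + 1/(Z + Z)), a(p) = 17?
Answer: 4783/257 ≈ 18.611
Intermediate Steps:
o(Z) = Z*(Z + 1/(2*Z))
a(n) - (252 - 45)/(-145 + o(-4)) = 17 - (252 - 45)/(-145 + (1/2 + (-4)**2)) = 17 - 207/(-145 + (1/2 + 16)) = 17 - 207/(-145 + 33/2) = 17 - 207/(-257/2) = 17 - 207*(-2)/257 = 17 - 1*(-414/257) = 17 + 414/257 = 4783/257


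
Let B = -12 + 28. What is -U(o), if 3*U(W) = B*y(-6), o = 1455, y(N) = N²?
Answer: -192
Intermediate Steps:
B = 16
U(W) = 192 (U(W) = (16*(-6)²)/3 = (16*36)/3 = (⅓)*576 = 192)
-U(o) = -1*192 = -192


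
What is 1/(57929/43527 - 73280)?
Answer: -43527/3189600631 ≈ -1.3647e-5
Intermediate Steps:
1/(57929/43527 - 73280) = 1/(-3189600631/43527) = -43527/3189600631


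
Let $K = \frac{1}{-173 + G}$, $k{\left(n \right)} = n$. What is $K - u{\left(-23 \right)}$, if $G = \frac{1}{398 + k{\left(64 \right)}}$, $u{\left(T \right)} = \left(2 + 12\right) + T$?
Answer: $\frac{718863}{79925} \approx 8.9942$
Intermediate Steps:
$u{\left(T \right)} = 14 + T$
$G = \frac{1}{462}$ ($G = \frac{1}{398 + 64} = \frac{1}{462} \approx 0.0021645$)
$K = - \frac{462}{79925}$ ($K = \frac{1}{-173 + \frac{1}{462}} = \frac{1}{- \frac{79925}{462}} = - \frac{462}{79925} \approx -0.0057804$)
$K - u{\left(-23 \right)} = - \frac{462}{79925} - \left(14 - 23\right) = - \frac{462}{79925} - -9 = - \frac{462}{79925} + 9 = \frac{718863}{79925}$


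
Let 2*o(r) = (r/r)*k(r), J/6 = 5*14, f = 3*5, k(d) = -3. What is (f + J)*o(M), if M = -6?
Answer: -1305/2 ≈ -652.50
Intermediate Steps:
f = 15
J = 420 (J = 6*(5*14) = 6*70 = 420)
o(r) = -3/2 (o(r) = ((r/r)*(-3))/2 = (1*(-3))/2 = (½)*(-3) = -3/2)
(f + J)*o(M) = (15 + 420)*(-3/2) = 435*(-3/2) = -1305/2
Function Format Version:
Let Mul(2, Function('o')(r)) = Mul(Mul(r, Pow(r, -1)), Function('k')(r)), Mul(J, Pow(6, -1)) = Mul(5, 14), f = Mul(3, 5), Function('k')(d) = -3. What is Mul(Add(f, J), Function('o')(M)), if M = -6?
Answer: Rational(-1305, 2) ≈ -652.50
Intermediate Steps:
f = 15
J = 420 (J = Mul(6, Mul(5, 14)) = Mul(6, 70) = 420)
Function('o')(r) = Rational(-3, 2) (Function('o')(r) = Mul(Rational(1, 2), Mul(Mul(r, Pow(r, -1)), -3)) = Mul(Rational(1, 2), Mul(1, -3)) = Mul(Rational(1, 2), -3) = Rational(-3, 2))
Mul(Add(f, J), Function('o')(M)) = Mul(Add(15, 420), Rational(-3, 2)) = Mul(435, Rational(-3, 2)) = Rational(-1305, 2)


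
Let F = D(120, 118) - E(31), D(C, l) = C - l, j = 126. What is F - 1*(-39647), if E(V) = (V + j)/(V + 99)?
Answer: 5154213/130 ≈ 39648.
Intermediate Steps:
E(V) = (126 + V)/(99 + V) (E(V) = (V + 126)/(V + 99) = (126 + V)/(99 + V))
F = 103/130 (F = (120 - 1*118) - (126 + 31)/(99 + 31) = (120 - 118) - 157/130 = 2 - 157/130 = 103/130 ≈ 0.79231)
F - 1*(-39647) = 103/130 - 1*(-39647) = 103/130 + 39647 = 5154213/130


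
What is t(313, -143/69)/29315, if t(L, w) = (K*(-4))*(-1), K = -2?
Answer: -8/29315 ≈ -0.00027290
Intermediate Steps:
t(L, w) = -8 (t(L, w) = -2*(-4)*(-1) = 8*(-1) = -8)
t(313, -143/69)/29315 = -8/29315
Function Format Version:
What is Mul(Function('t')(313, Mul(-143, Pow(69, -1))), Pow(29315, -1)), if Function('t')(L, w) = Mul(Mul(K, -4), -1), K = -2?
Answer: Rational(-8, 29315) ≈ -0.00027290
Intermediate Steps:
Function('t')(L, w) = -8 (Function('t')(L, w) = Mul(Mul(-2, -4), -1) = Mul(8, -1) = -8)
Mul(Function('t')(313, Mul(-143, Pow(69, -1))), Pow(29315, -1)) = Mul(-8, Pow(29315, -1)) = Mul(-8, Rational(1, 29315)) = Rational(-8, 29315)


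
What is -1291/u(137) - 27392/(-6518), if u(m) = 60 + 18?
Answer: -3139081/254202 ≈ -12.349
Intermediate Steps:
u(m) = 78
-1291/u(137) - 27392/(-6518) = -1291/78 - 27392/(-6518) = -1291*1/78 - 27392*(-1/6518) = -1291/78 + 13696/3259 = -3139081/254202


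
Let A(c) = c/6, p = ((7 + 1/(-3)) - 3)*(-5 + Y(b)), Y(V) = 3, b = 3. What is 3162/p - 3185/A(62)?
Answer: -252138/341 ≈ -739.41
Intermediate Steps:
p = -22/3 (p = ((7 + 1/(-3)) - 3)*(-5 + 3) = ((7 - 1/3) - 3)*(-2) = (20/3 - 3)*(-2) = (11/3)*(-2) = -22/3 ≈ -7.3333)
A(c) = c/6 (A(c) = c*(1/6) = c/6)
3162/p - 3185/A(62) = 3162/(-22/3) - 3185/((1/6)*62) = 3162*(-3/22) - 3185/31/3 = -4743/11 - 3185*3/31 = -4743/11 - 9555/31 = -252138/341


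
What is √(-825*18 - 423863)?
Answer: I*√438713 ≈ 662.35*I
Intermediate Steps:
√(-825*18 - 423863) = √(-14850 - 423863) = √(-438713) = I*√438713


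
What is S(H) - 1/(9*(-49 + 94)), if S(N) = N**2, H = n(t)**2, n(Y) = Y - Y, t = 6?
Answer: -1/405 ≈ -0.0024691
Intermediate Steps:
n(Y) = 0
H = 0 (H = 0**2 = 0)
S(H) - 1/(9*(-49 + 94)) = 0**2 - 1/(9*(-49 + 94)) = 0 - 1/(9*45) = 0 - 1/405 = -1/405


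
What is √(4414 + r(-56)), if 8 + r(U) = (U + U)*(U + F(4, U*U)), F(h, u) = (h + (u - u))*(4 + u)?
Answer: I*√1396042 ≈ 1181.5*I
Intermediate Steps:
F(h, u) = h*(4 + u) (F(h, u) = (h + 0)*(4 + u) = h*(4 + u))
r(U) = -8 + 2*U*(16 + U + 4*U²) (r(U) = -8 + (U + U)*(U + 4*(4 + U*U)) = -8 + (2*U)*(U + 4*(4 + U²)) = -8 + (2*U)*(U + (16 + 4*U²)) = -8 + (2*U)*(16 + U + 4*U²) = -8 + 2*U*(16 + U + 4*U²))
√(4414 + r(-56)) = √(4414 + (-8 + 2*(-56)² + 8*(-56)*(4 + (-56)²))) = √(4414 + (-8 + 2*3136 + 8*(-56)*(4 + 3136))) = √(4414 + (-8 + 6272 + 8*(-56)*3140)) = √(4414 + (-8 + 6272 - 1406720)) = √(4414 - 1400456) = √(-1396042) = I*√1396042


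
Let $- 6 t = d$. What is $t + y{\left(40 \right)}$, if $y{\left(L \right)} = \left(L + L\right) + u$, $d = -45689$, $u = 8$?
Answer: $\frac{46217}{6} \approx 7702.8$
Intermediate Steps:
$t = \frac{45689}{6}$ ($t = \left(- \frac{1}{6}\right) \left(-45689\right) = \frac{45689}{6} \approx 7614.8$)
$y{\left(L \right)} = 8 + 2 L$ ($y{\left(L \right)} = \left(L + L\right) + 8 = 2 L + 8 = 8 + 2 L$)
$t + y{\left(40 \right)} = \frac{45689}{6} + \left(8 + 2 \cdot 40\right) = \frac{45689}{6} + \left(8 + 80\right) = \frac{45689}{6} + 88 = \frac{46217}{6}$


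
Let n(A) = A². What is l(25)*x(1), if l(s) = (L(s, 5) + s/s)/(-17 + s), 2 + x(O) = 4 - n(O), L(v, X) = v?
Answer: 13/4 ≈ 3.2500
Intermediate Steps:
x(O) = 2 - O² (x(O) = -2 + (4 - O²) = 2 - O²)
l(s) = (1 + s)/(-17 + s) (l(s) = (s + s/s)/(-17 + s) = (s + 1)/(-17 + s) = (1 + s)/(-17 + s))
l(25)*x(1) = ((1 + 25)/(-17 + 25))*(2 - 1*1²) = (26/8)*(2 - 1*1) = ((⅛)*26)*(2 - 1) = (13/4)*1 = 13/4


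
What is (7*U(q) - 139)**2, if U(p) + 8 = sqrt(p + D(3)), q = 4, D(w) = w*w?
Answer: 38662 - 2730*sqrt(13) ≈ 28819.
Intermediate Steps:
D(w) = w**2
U(p) = -8 + sqrt(9 + p) (U(p) = -8 + sqrt(p + 3**2) = -8 + sqrt(p + 9) = -8 + sqrt(9 + p))
(7*U(q) - 139)**2 = (7*(-8 + sqrt(9 + 4)) - 139)**2 = (7*(-8 + sqrt(13)) - 139)**2 = ((-56 + 7*sqrt(13)) - 139)**2 = (-195 + 7*sqrt(13))**2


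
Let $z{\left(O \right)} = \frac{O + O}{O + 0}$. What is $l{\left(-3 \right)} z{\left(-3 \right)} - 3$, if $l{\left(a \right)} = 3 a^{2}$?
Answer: $51$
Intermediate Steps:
$z{\left(O \right)} = 2$ ($z{\left(O \right)} = \frac{2 O}{O} = 2$)
$l{\left(-3 \right)} z{\left(-3 \right)} - 3 = 3 \left(-3\right)^{2} \cdot 2 - 3 = 3 \cdot 9 \cdot 2 - 3 = 27 \cdot 2 - 3 = 54 - 3 = 51$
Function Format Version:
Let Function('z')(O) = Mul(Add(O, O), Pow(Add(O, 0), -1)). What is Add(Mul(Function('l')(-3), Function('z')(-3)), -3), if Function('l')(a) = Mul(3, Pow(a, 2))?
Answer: 51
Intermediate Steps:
Function('z')(O) = 2 (Function('z')(O) = Mul(Mul(2, O), Pow(O, -1)) = 2)
Add(Mul(Function('l')(-3), Function('z')(-3)), -3) = Add(Mul(Mul(3, Pow(-3, 2)), 2), -3) = Add(Mul(Mul(3, 9), 2), -3) = Add(Mul(27, 2), -3) = Add(54, -3) = 51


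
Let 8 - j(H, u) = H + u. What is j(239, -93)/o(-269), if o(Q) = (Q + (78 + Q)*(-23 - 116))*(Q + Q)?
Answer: 23/2356440 ≈ 9.7605e-6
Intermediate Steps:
j(H, u) = 8 - H - u (j(H, u) = 8 - (H + u) = 8 + (-H - u) = 8 - H - u)
o(Q) = 2*Q*(-10842 - 138*Q) (o(Q) = (Q + (78 + Q)*(-139))*(2*Q) = (Q + (-10842 - 139*Q))*(2*Q) = (-10842 - 138*Q)*(2*Q) = 2*Q*(-10842 - 138*Q))
j(239, -93)/o(-269) = (8 - 1*239 - 1*(-93))/((-12*(-269)*(1807 + 23*(-269)))) = (8 - 239 + 93)/((-12*(-269)*(1807 - 6187))) = -138/((-12*(-269)*(-4380))) = -138/(-14138640) = -138*(-1/14138640) = 23/2356440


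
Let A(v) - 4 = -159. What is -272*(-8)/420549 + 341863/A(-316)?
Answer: -143769805507/65185095 ≈ -2205.6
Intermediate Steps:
A(v) = -155 (A(v) = 4 - 159 = -155)
-272*(-8)/420549 + 341863/A(-316) = -272*(-8)/420549 + 341863/(-155) = 2176*(1/420549) + 341863*(-1/155) = 2176/420549 - 341863/155 = -143769805507/65185095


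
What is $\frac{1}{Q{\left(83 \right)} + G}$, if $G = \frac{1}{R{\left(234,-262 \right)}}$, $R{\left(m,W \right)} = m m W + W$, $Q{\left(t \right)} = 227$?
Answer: $\frac{14346334}{3256617817} \approx 0.0044053$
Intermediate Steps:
$R{\left(m,W \right)} = W + W m^{2}$ ($R{\left(m,W \right)} = m^{2} W + W = W m^{2} + W = W + W m^{2}$)
$G = - \frac{1}{14346334}$ ($G = \frac{1}{\left(-262\right) \left(1 + 234^{2}\right)} = \frac{1}{\left(-262\right) \left(1 + 54756\right)} = \frac{1}{\left(-262\right) 54757} = \frac{1}{-14346334} = - \frac{1}{14346334} \approx -6.9704 \cdot 10^{-8}$)
$\frac{1}{Q{\left(83 \right)} + G} = \frac{1}{227 - \frac{1}{14346334}} = \frac{1}{\frac{3256617817}{14346334}} = \frac{14346334}{3256617817}$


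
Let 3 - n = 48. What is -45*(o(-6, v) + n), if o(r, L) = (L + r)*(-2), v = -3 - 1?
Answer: 1125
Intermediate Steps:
n = -45 (n = 3 - 1*48 = 3 - 48 = -45)
v = -4
o(r, L) = -2*L - 2*r
-45*(o(-6, v) + n) = -45*((-2*(-4) - 2*(-6)) - 45) = -45*((8 + 12) - 45) = -45*(20 - 45) = -45*(-25) = 1125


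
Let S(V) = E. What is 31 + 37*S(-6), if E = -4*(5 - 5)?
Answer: 31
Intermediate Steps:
E = 0 (E = -4*0 = 0)
S(V) = 0
31 + 37*S(-6) = 31 + 37*0 = 31 + 0 = 31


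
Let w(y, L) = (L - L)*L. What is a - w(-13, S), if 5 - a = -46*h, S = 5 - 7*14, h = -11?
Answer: -501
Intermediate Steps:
S = -93 (S = 5 - 1*98 = 5 - 98 = -93)
w(y, L) = 0 (w(y, L) = 0*L = 0)
a = -501 (a = 5 - (-46)*(-11) = 5 - 1*506 = 5 - 506 = -501)
a - w(-13, S) = -501 - 1*0 = -501 + 0 = -501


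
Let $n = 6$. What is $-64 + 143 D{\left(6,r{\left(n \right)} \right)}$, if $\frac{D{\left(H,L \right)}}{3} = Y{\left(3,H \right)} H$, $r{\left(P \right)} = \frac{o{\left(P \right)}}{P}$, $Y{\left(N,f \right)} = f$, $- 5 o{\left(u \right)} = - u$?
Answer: $15380$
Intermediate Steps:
$o{\left(u \right)} = \frac{u}{5}$ ($o{\left(u \right)} = - \frac{\left(-1\right) u}{5} = \frac{u}{5}$)
$r{\left(P \right)} = \frac{1}{5}$ ($r{\left(P \right)} = \frac{\frac{1}{5} P}{P} = \frac{1}{5}$)
$D{\left(H,L \right)} = 3 H^{2}$ ($D{\left(H,L \right)} = 3 H H = 3 H^{2}$)
$-64 + 143 D{\left(6,r{\left(n \right)} \right)} = -64 + 143 \cdot 3 \cdot 6^{2} = -64 + 143 \cdot 3 \cdot 36 = -64 + 143 \cdot 108 = -64 + 15444 = 15380$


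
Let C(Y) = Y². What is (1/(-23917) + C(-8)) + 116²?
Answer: 323357839/23917 ≈ 13520.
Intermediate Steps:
(1/(-23917) + C(-8)) + 116² = (1/(-23917) + (-8)²) + 116² = (-1/23917 + 64) + 13456 = 1530687/23917 + 13456 = 323357839/23917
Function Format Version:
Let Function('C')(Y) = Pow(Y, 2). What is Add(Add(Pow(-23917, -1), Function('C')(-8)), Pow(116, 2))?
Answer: Rational(323357839, 23917) ≈ 13520.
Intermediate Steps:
Add(Add(Pow(-23917, -1), Function('C')(-8)), Pow(116, 2)) = Add(Add(Pow(-23917, -1), Pow(-8, 2)), Pow(116, 2)) = Add(Add(Rational(-1, 23917), 64), 13456) = Add(Rational(1530687, 23917), 13456) = Rational(323357839, 23917)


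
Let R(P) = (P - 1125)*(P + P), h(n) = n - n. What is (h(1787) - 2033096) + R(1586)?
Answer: -570804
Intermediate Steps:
h(n) = 0
R(P) = 2*P*(-1125 + P) (R(P) = (-1125 + P)*(2*P) = 2*P*(-1125 + P))
(h(1787) - 2033096) + R(1586) = (0 - 2033096) + 2*1586*(-1125 + 1586) = -2033096 + 2*1586*461 = -2033096 + 1462292 = -570804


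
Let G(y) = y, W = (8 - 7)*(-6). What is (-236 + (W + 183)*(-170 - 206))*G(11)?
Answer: -734668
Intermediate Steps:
W = -6 (W = 1*(-6) = -6)
(-236 + (W + 183)*(-170 - 206))*G(11) = (-236 + (-6 + 183)*(-170 - 206))*11 = (-236 + 177*(-376))*11 = (-236 - 66552)*11 = -66788*11 = -734668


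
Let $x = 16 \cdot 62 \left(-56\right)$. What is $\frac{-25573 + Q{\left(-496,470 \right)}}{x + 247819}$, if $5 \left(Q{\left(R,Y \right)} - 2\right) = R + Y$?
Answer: $- \frac{14209}{106815} \approx -0.13302$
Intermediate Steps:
$x = -55552$ ($x = 992 \left(-56\right) = -55552$)
$Q{\left(R,Y \right)} = 2 + \frac{R}{5} + \frac{Y}{5}$ ($Q{\left(R,Y \right)} = 2 + \frac{R + Y}{5} = 2 + \left(\frac{R}{5} + \frac{Y}{5}\right) = 2 + \frac{R}{5} + \frac{Y}{5}$)
$\frac{-25573 + Q{\left(-496,470 \right)}}{x + 247819} = \frac{-25573 + \left(2 + \frac{1}{5} \left(-496\right) + \frac{1}{5} \cdot 470\right)}{-55552 + 247819} = \frac{-25573 + \left(2 - \frac{496}{5} + 94\right)}{192267} = \left(-25573 - \frac{16}{5}\right) \frac{1}{192267} = \left(- \frac{127881}{5}\right) \frac{1}{192267} = - \frac{14209}{106815}$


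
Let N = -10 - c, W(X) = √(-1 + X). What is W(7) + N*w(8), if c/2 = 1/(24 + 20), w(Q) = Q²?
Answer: -7072/11 + √6 ≈ -640.46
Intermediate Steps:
c = 1/22 (c = 2/(24 + 20) = 2/44 = 2*(1/44) = 1/22 ≈ 0.045455)
N = -221/22 (N = -10 - 1*1/22 = -10 - 1/22 = -221/22 ≈ -10.045)
W(7) + N*w(8) = √(-1 + 7) - 221/22*8² = √6 - 221/22*64 = √6 - 7072/11 = -7072/11 + √6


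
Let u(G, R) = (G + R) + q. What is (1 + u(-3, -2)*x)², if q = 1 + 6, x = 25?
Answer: 2601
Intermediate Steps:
q = 7
u(G, R) = 7 + G + R (u(G, R) = (G + R) + 7 = 7 + G + R)
(1 + u(-3, -2)*x)² = (1 + (7 - 3 - 2)*25)² = (1 + 2*25)² = (1 + 50)² = 51² = 2601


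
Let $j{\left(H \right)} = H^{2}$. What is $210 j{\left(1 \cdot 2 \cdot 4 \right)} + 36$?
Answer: $13476$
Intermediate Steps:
$210 j{\left(1 \cdot 2 \cdot 4 \right)} + 36 = 210 \left(1 \cdot 2 \cdot 4\right)^{2} + 36 = 210 \left(2 \cdot 4\right)^{2} + 36 = 210 \cdot 8^{2} + 36 = 210 \cdot 64 + 36 = 13440 + 36 = 13476$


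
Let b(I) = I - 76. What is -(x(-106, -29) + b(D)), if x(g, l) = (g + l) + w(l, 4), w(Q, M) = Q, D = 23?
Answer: 217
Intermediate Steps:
b(I) = -76 + I
x(g, l) = g + 2*l (x(g, l) = (g + l) + l = g + 2*l)
-(x(-106, -29) + b(D)) = -((-106 + 2*(-29)) + (-76 + 23)) = -((-106 - 58) - 53) = -(-164 - 53) = -1*(-217) = 217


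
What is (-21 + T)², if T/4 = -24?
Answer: 13689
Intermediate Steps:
T = -96 (T = 4*(-24) = -96)
(-21 + T)² = (-21 - 96)² = (-117)² = 13689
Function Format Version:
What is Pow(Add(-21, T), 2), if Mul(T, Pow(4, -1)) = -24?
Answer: 13689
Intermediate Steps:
T = -96 (T = Mul(4, -24) = -96)
Pow(Add(-21, T), 2) = Pow(Add(-21, -96), 2) = Pow(-117, 2) = 13689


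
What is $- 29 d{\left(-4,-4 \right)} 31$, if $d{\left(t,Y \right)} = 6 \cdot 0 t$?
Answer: $0$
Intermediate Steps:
$d{\left(t,Y \right)} = 0$ ($d{\left(t,Y \right)} = 0 t = 0$)
$- 29 d{\left(-4,-4 \right)} 31 = \left(-29\right) 0 \cdot 31 = 0 \cdot 31 = 0$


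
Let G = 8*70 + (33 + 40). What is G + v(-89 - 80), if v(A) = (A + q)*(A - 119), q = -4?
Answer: 50457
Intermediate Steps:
v(A) = (-119 + A)*(-4 + A) (v(A) = (A - 4)*(A - 119) = (-4 + A)*(-119 + A) = (-119 + A)*(-4 + A))
G = 633 (G = 560 + 73 = 633)
G + v(-89 - 80) = 633 + (476 + (-89 - 80)² - 123*(-89 - 80)) = 633 + (476 + (-169)² - 123*(-169)) = 633 + (476 + 28561 + 20787) = 633 + 49824 = 50457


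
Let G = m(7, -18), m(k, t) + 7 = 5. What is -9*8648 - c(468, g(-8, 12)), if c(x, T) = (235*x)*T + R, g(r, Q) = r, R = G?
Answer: 802010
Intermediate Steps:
m(k, t) = -2 (m(k, t) = -7 + 5 = -2)
G = -2
R = -2
c(x, T) = -2 + 235*T*x (c(x, T) = (235*x)*T - 2 = 235*T*x - 2 = -2 + 235*T*x)
-9*8648 - c(468, g(-8, 12)) = -9*8648 - (-2 + 235*(-8)*468) = -77832 - (-2 - 879840) = -77832 - 1*(-879842) = -77832 + 879842 = 802010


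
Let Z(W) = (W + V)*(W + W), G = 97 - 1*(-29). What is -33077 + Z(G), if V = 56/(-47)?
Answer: -76387/47 ≈ -1625.3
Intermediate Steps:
V = -56/47 (V = 56*(-1/47) = -56/47 ≈ -1.1915)
G = 126 (G = 97 + 29 = 126)
Z(W) = 2*W*(-56/47 + W) (Z(W) = (W - 56/47)*(W + W) = (-56/47 + W)*(2*W) = 2*W*(-56/47 + W))
-33077 + Z(G) = -33077 + (2/47)*126*(-56 + 47*126) = -33077 + (2/47)*126*(-56 + 5922) = -33077 + (2/47)*126*5866 = -33077 + 1478232/47 = -76387/47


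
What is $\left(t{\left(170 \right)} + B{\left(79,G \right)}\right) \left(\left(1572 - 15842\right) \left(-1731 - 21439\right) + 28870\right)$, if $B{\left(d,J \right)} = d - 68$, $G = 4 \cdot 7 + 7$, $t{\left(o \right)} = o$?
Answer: $59850323370$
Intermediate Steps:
$G = 35$ ($G = 28 + 7 = 35$)
$B{\left(d,J \right)} = -68 + d$ ($B{\left(d,J \right)} = d - 68 = -68 + d$)
$\left(t{\left(170 \right)} + B{\left(79,G \right)}\right) \left(\left(1572 - 15842\right) \left(-1731 - 21439\right) + 28870\right) = \left(170 + \left(-68 + 79\right)\right) \left(\left(1572 - 15842\right) \left(-1731 - 21439\right) + 28870\right) = \left(170 + 11\right) \left(\left(-14270\right) \left(-23170\right) + 28870\right) = 181 \left(330635900 + 28870\right) = 181 \cdot 330664770 = 59850323370$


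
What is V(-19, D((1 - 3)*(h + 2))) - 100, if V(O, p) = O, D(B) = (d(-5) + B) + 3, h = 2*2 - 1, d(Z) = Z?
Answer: -119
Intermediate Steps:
h = 3 (h = 4 - 1 = 3)
D(B) = -2 + B (D(B) = (-5 + B) + 3 = -2 + B)
V(-19, D((1 - 3)*(h + 2))) - 100 = -19 - 100 = -119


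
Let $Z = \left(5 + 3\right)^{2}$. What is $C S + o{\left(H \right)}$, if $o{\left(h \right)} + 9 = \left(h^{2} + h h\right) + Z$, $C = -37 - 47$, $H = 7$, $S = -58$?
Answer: $5025$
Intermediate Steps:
$Z = 64$ ($Z = 8^{2} = 64$)
$C = -84$
$o{\left(h \right)} = 55 + 2 h^{2}$ ($o{\left(h \right)} = -9 + \left(\left(h^{2} + h h\right) + 64\right) = -9 + \left(\left(h^{2} + h^{2}\right) + 64\right) = -9 + \left(2 h^{2} + 64\right) = -9 + \left(64 + 2 h^{2}\right) = 55 + 2 h^{2}$)
$C S + o{\left(H \right)} = \left(-84\right) \left(-58\right) + \left(55 + 2 \cdot 7^{2}\right) = 4872 + \left(55 + 2 \cdot 49\right) = 4872 + \left(55 + 98\right) = 4872 + 153 = 5025$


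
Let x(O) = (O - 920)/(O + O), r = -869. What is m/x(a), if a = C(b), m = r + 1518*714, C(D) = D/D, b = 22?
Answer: -2165966/919 ≈ -2356.9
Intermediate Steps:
C(D) = 1
m = 1082983 (m = -869 + 1518*714 = -869 + 1083852 = 1082983)
a = 1
x(O) = (-920 + O)/(2*O) (x(O) = (-920 + O)/((2*O)) = (-920 + O)*(1/(2*O)) = (-920 + O)/(2*O))
m/x(a) = 1082983/(((½)*(-920 + 1)/1)) = 1082983/(((½)*1*(-919))) = 1082983/(-919/2) = 1082983*(-2/919) = -2165966/919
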